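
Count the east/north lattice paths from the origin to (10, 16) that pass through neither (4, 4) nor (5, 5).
Number of paths = 3523039

Inclusion–exclusion. Total paths: C(26, 10) = 5311735. Through P₁: C(8, 4)·C(18, 6) = 1299480. Through P₂: C(10, 5)·C(16, 5) = 1100736. Since P₁ is strictly southwest of P₂, a monotone path through both must visit P₁ then P₂; paths through both = C(8, 4)·C(2, 1)·C(16, 5) = 611520. Avoid both = 5311735 − 1299480 − 1100736 + 611520 = 3523039.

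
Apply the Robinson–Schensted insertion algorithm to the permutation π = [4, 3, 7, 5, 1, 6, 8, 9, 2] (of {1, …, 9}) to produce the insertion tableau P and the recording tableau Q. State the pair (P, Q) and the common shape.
P = [1, 2, 6, 8, 9] / [3, 5] / [4, 7];  Q = [1, 3, 6, 7, 8] / [2, 4] / [5, 9];  common shape = (5, 2, 2)

Row-insert the values π_1, π_2, … into P one at a time, bumping the leftmost entry strictly greater than the inserted value down to the next row. The recording tableau Q records, in position (i, j), the step at which that cell was added to P.
  Insert 4 (step 1): P = [4];  Q = [1]
  Insert 3 (step 2): P = [3] / [4];  Q = [1] / [2]
  Insert 7 (step 3): P = [3, 7] / [4];  Q = [1, 3] / [2]
  Insert 5 (step 4): P = [3, 5] / [4, 7];  Q = [1, 3] / [2, 4]
  Insert 1 (step 5): P = [1, 5] / [3, 7] / [4];  Q = [1, 3] / [2, 4] / [5]
  Insert 6 (step 6): P = [1, 5, 6] / [3, 7] / [4];  Q = [1, 3, 6] / [2, 4] / [5]
  Insert 8 (step 7): P = [1, 5, 6, 8] / [3, 7] / [4];  Q = [1, 3, 6, 7] / [2, 4] / [5]
  Insert 9 (step 8): P = [1, 5, 6, 8, 9] / [3, 7] / [4];  Q = [1, 3, 6, 7, 8] / [2, 4] / [5]
  Insert 2 (step 9): P = [1, 2, 6, 8, 9] / [3, 5] / [4, 7];  Q = [1, 3, 6, 7, 8] / [2, 4] / [5, 9]
Final shape: (5, 2, 2).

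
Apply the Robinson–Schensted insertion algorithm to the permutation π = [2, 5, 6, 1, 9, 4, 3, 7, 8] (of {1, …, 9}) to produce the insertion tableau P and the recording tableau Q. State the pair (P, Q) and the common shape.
P = [1, 3, 6, 7, 8] / [2, 4, 9] / [5];  Q = [1, 2, 3, 5, 9] / [4, 6, 8] / [7];  common shape = (5, 3, 1)

Row-insert the values π_1, π_2, … into P one at a time, bumping the leftmost entry strictly greater than the inserted value down to the next row. The recording tableau Q records, in position (i, j), the step at which that cell was added to P.
  Insert 2 (step 1): P = [2];  Q = [1]
  Insert 5 (step 2): P = [2, 5];  Q = [1, 2]
  Insert 6 (step 3): P = [2, 5, 6];  Q = [1, 2, 3]
  Insert 1 (step 4): P = [1, 5, 6] / [2];  Q = [1, 2, 3] / [4]
  Insert 9 (step 5): P = [1, 5, 6, 9] / [2];  Q = [1, 2, 3, 5] / [4]
  Insert 4 (step 6): P = [1, 4, 6, 9] / [2, 5];  Q = [1, 2, 3, 5] / [4, 6]
  Insert 3 (step 7): P = [1, 3, 6, 9] / [2, 4] / [5];  Q = [1, 2, 3, 5] / [4, 6] / [7]
  Insert 7 (step 8): P = [1, 3, 6, 7] / [2, 4, 9] / [5];  Q = [1, 2, 3, 5] / [4, 6, 8] / [7]
  Insert 8 (step 9): P = [1, 3, 6, 7, 8] / [2, 4, 9] / [5];  Q = [1, 2, 3, 5, 9] / [4, 6, 8] / [7]
Final shape: (5, 3, 1).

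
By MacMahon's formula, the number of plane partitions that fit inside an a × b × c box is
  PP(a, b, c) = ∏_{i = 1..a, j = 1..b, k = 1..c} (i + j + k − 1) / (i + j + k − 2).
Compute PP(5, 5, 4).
PP(5, 5, 4) = 16818516

Evaluate the triple product over i = 1..5, j = 1..5, k = 1..4. The factors are (2/1) · (3/2) · (4/3) · (5/4) · (3/2) · (4/3) · (5/4) · (6/5) · … (100 factors total). The numerators and denominators telescope so the product is an integer; carrying out the multiplication exactly gives PP(5, 5, 4) = 16818516.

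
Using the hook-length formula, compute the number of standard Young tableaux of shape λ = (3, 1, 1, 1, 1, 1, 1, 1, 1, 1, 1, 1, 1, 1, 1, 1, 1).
# SYT of shape (3, 1, 1, 1, 1, 1, 1, 1, 1, 1, 1, 1, 1, 1, 1, 1, 1) = 153

Hook-length formula: f^λ = n! / Π hook(c), product over all cells c of the Young diagram. For λ = (3, 1, 1, 1, 1, 1, 1, 1, 1, 1, 1, 1, 1, 1, 1, 1, 1), n = 19 boxes. Hook lengths by row (left-to-right, top-to-bottom): [19, 2, 1]; [16]; [15]; [14]; [13]; [12]; [11]; [10]; [9]; [8]; [7]; [6]; [5]; [4]; [3]; [2]; [1]. Product of hooks = 795066015744000. So f^λ = 19! / 795066015744000 = 121645100408832000 / 795066015744000 = 153.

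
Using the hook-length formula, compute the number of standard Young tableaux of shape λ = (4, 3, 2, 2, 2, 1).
# SYT of shape (4, 3, 2, 2, 2, 1) = 36608

Hook-length formula: f^λ = n! / Π hook(c), product over all cells c of the Young diagram. For λ = (4, 3, 2, 2, 2, 1), n = 14 boxes. Hook lengths by row (left-to-right, top-to-bottom): [9, 7, 3, 1]; [7, 5, 1]; [5, 3]; [4, 2]; [3, 1]; [1]. Product of hooks = 2381400. So f^λ = 14! / 2381400 = 87178291200 / 2381400 = 36608.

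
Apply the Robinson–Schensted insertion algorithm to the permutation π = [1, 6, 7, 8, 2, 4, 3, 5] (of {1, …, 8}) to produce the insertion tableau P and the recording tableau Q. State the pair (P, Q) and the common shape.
P = [1, 2, 3, 5] / [4, 7, 8] / [6];  Q = [1, 2, 3, 4] / [5, 6, 8] / [7];  common shape = (4, 3, 1)

Row-insert the values π_1, π_2, … into P one at a time, bumping the leftmost entry strictly greater than the inserted value down to the next row. The recording tableau Q records, in position (i, j), the step at which that cell was added to P.
  Insert 1 (step 1): P = [1];  Q = [1]
  Insert 6 (step 2): P = [1, 6];  Q = [1, 2]
  Insert 7 (step 3): P = [1, 6, 7];  Q = [1, 2, 3]
  Insert 8 (step 4): P = [1, 6, 7, 8];  Q = [1, 2, 3, 4]
  Insert 2 (step 5): P = [1, 2, 7, 8] / [6];  Q = [1, 2, 3, 4] / [5]
  Insert 4 (step 6): P = [1, 2, 4, 8] / [6, 7];  Q = [1, 2, 3, 4] / [5, 6]
  Insert 3 (step 7): P = [1, 2, 3, 8] / [4, 7] / [6];  Q = [1, 2, 3, 4] / [5, 6] / [7]
  Insert 5 (step 8): P = [1, 2, 3, 5] / [4, 7, 8] / [6];  Q = [1, 2, 3, 4] / [5, 6, 8] / [7]
Final shape: (4, 3, 1).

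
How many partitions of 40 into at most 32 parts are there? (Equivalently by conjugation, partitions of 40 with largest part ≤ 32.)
p(40, parts ≤ 32) = 37293

Use the recurrence p(n, m) = p(n, m−1) + p(n−m, m): either the largest part is < m (count p(n, m−1)) or the largest part is exactly m (remove one copy of m, count p(n−m, m)). With p(0, ·) = 1 this gives p(40, parts ≤ 32) = 37293. (By conjugating Young diagrams, this also counts partitions of 40 into at most 32 parts.)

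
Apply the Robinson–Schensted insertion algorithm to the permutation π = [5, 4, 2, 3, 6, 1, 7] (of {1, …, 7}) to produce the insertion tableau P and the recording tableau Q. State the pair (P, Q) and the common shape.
P = [1, 3, 6, 7] / [2] / [4] / [5];  Q = [1, 4, 5, 7] / [2] / [3] / [6];  common shape = (4, 1, 1, 1)

Row-insert the values π_1, π_2, … into P one at a time, bumping the leftmost entry strictly greater than the inserted value down to the next row. The recording tableau Q records, in position (i, j), the step at which that cell was added to P.
  Insert 5 (step 1): P = [5];  Q = [1]
  Insert 4 (step 2): P = [4] / [5];  Q = [1] / [2]
  Insert 2 (step 3): P = [2] / [4] / [5];  Q = [1] / [2] / [3]
  Insert 3 (step 4): P = [2, 3] / [4] / [5];  Q = [1, 4] / [2] / [3]
  Insert 6 (step 5): P = [2, 3, 6] / [4] / [5];  Q = [1, 4, 5] / [2] / [3]
  Insert 1 (step 6): P = [1, 3, 6] / [2] / [4] / [5];  Q = [1, 4, 5] / [2] / [3] / [6]
  Insert 7 (step 7): P = [1, 3, 6, 7] / [2] / [4] / [5];  Q = [1, 4, 5, 7] / [2] / [3] / [6]
Final shape: (4, 1, 1, 1).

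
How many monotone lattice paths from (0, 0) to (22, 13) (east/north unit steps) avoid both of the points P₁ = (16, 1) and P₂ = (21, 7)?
Number of paths = 1467788910

Inclusion–exclusion. Total paths: C(35, 22) = 1476337800. Through P₁: C(17, 16)·C(18, 6) = 315588. Through P₂: C(28, 21)·C(7, 1) = 8288280. Since P₁ is strictly southwest of P₂, a monotone path through both must visit P₁ then P₂; paths through both = C(17, 16)·C(11, 5)·C(7, 1) = 54978. Avoid both = 1476337800 − 315588 − 8288280 + 54978 = 1467788910.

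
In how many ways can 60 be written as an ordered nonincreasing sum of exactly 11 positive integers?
p(60, 11 parts) = 70515

Partitions of n into exactly k parts are in bijection with partitions of n − k into at most k parts (subtract 1 from each part). So p(60, exactly 11) = p(49, parts ≤ 11). Computing via the recurrence p(m, j) = p(m, j−1) + p(m−j, j) gives 70515.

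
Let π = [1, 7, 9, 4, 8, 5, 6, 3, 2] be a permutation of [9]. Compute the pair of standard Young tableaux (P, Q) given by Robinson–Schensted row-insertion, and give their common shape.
P = [1, 2, 5, 6] / [3, 8] / [4] / [7] / [9];  Q = [1, 2, 3, 7] / [4, 5] / [6] / [8] / [9];  common shape = (4, 2, 1, 1, 1)

Row-insert the values π_1, π_2, … into P one at a time, bumping the leftmost entry strictly greater than the inserted value down to the next row. The recording tableau Q records, in position (i, j), the step at which that cell was added to P.
  Insert 1 (step 1): P = [1];  Q = [1]
  Insert 7 (step 2): P = [1, 7];  Q = [1, 2]
  Insert 9 (step 3): P = [1, 7, 9];  Q = [1, 2, 3]
  Insert 4 (step 4): P = [1, 4, 9] / [7];  Q = [1, 2, 3] / [4]
  Insert 8 (step 5): P = [1, 4, 8] / [7, 9];  Q = [1, 2, 3] / [4, 5]
  Insert 5 (step 6): P = [1, 4, 5] / [7, 8] / [9];  Q = [1, 2, 3] / [4, 5] / [6]
  Insert 6 (step 7): P = [1, 4, 5, 6] / [7, 8] / [9];  Q = [1, 2, 3, 7] / [4, 5] / [6]
  Insert 3 (step 8): P = [1, 3, 5, 6] / [4, 8] / [7] / [9];  Q = [1, 2, 3, 7] / [4, 5] / [6] / [8]
  Insert 2 (step 9): P = [1, 2, 5, 6] / [3, 8] / [4] / [7] / [9];  Q = [1, 2, 3, 7] / [4, 5] / [6] / [8] / [9]
Final shape: (4, 2, 1, 1, 1).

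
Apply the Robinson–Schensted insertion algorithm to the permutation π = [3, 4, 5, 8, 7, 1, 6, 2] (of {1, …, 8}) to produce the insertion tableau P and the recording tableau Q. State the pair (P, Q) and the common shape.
P = [1, 2, 5, 6] / [3, 4] / [7] / [8];  Q = [1, 2, 3, 4] / [5, 7] / [6] / [8];  common shape = (4, 2, 1, 1)

Row-insert the values π_1, π_2, … into P one at a time, bumping the leftmost entry strictly greater than the inserted value down to the next row. The recording tableau Q records, in position (i, j), the step at which that cell was added to P.
  Insert 3 (step 1): P = [3];  Q = [1]
  Insert 4 (step 2): P = [3, 4];  Q = [1, 2]
  Insert 5 (step 3): P = [3, 4, 5];  Q = [1, 2, 3]
  Insert 8 (step 4): P = [3, 4, 5, 8];  Q = [1, 2, 3, 4]
  Insert 7 (step 5): P = [3, 4, 5, 7] / [8];  Q = [1, 2, 3, 4] / [5]
  Insert 1 (step 6): P = [1, 4, 5, 7] / [3] / [8];  Q = [1, 2, 3, 4] / [5] / [6]
  Insert 6 (step 7): P = [1, 4, 5, 6] / [3, 7] / [8];  Q = [1, 2, 3, 4] / [5, 7] / [6]
  Insert 2 (step 8): P = [1, 2, 5, 6] / [3, 4] / [7] / [8];  Q = [1, 2, 3, 4] / [5, 7] / [6] / [8]
Final shape: (4, 2, 1, 1).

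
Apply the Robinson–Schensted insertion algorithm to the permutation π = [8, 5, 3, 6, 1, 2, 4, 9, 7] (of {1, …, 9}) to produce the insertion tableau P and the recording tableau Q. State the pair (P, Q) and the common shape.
P = [1, 2, 4, 7] / [3, 6, 9] / [5] / [8];  Q = [1, 4, 7, 8] / [2, 6, 9] / [3] / [5];  common shape = (4, 3, 1, 1)

Row-insert the values π_1, π_2, … into P one at a time, bumping the leftmost entry strictly greater than the inserted value down to the next row. The recording tableau Q records, in position (i, j), the step at which that cell was added to P.
  Insert 8 (step 1): P = [8];  Q = [1]
  Insert 5 (step 2): P = [5] / [8];  Q = [1] / [2]
  Insert 3 (step 3): P = [3] / [5] / [8];  Q = [1] / [2] / [3]
  Insert 6 (step 4): P = [3, 6] / [5] / [8];  Q = [1, 4] / [2] / [3]
  Insert 1 (step 5): P = [1, 6] / [3] / [5] / [8];  Q = [1, 4] / [2] / [3] / [5]
  Insert 2 (step 6): P = [1, 2] / [3, 6] / [5] / [8];  Q = [1, 4] / [2, 6] / [3] / [5]
  Insert 4 (step 7): P = [1, 2, 4] / [3, 6] / [5] / [8];  Q = [1, 4, 7] / [2, 6] / [3] / [5]
  Insert 9 (step 8): P = [1, 2, 4, 9] / [3, 6] / [5] / [8];  Q = [1, 4, 7, 8] / [2, 6] / [3] / [5]
  Insert 7 (step 9): P = [1, 2, 4, 7] / [3, 6, 9] / [5] / [8];  Q = [1, 4, 7, 8] / [2, 6, 9] / [3] / [5]
Final shape: (4, 3, 1, 1).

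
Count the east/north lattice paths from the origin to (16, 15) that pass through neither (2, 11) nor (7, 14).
Number of paths = 299182395

Inclusion–exclusion. Total paths: C(31, 16) = 300540195. Through P₁: C(13, 2)·C(18, 14) = 238680. Through P₂: C(21, 7)·C(10, 9) = 1162800. Since P₁ is strictly southwest of P₂, a monotone path through both must visit P₁ then P₂; paths through both = C(13, 2)·C(8, 5)·C(10, 9) = 43680. Avoid both = 300540195 − 238680 − 1162800 + 43680 = 299182395.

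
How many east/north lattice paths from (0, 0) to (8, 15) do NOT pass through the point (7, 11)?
Number of paths = 331194

Total paths from (0, 0) to (8, 15): C(23, 8) = 490314. Paths through (7, 11): (paths (0, 0) → (7, 11)) × (paths (7, 11) → (8, 15)) = C(18, 7) · C(5, 1) = 31824 · 5 = 159120. Avoidance count = 490314 − 159120 = 331194.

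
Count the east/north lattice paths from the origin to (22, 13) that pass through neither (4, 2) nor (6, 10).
Number of paths = 950272773

Inclusion–exclusion. Total paths: C(35, 22) = 1476337800. Through P₁: C(6, 4)·C(29, 18) = 518959350. Through P₂: C(16, 6)·C(19, 16) = 7759752. Since P₁ is strictly southwest of P₂, a monotone path through both must visit P₁ then P₂; paths through both = C(6, 4)·C(10, 2)·C(19, 16) = 654075. Avoid both = 1476337800 − 518959350 − 7759752 + 654075 = 950272773.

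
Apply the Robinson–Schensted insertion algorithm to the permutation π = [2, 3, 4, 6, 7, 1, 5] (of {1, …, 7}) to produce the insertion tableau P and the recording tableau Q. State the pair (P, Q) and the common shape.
P = [1, 3, 4, 5, 7] / [2, 6];  Q = [1, 2, 3, 4, 5] / [6, 7];  common shape = (5, 2)

Row-insert the values π_1, π_2, … into P one at a time, bumping the leftmost entry strictly greater than the inserted value down to the next row. The recording tableau Q records, in position (i, j), the step at which that cell was added to P.
  Insert 2 (step 1): P = [2];  Q = [1]
  Insert 3 (step 2): P = [2, 3];  Q = [1, 2]
  Insert 4 (step 3): P = [2, 3, 4];  Q = [1, 2, 3]
  Insert 6 (step 4): P = [2, 3, 4, 6];  Q = [1, 2, 3, 4]
  Insert 7 (step 5): P = [2, 3, 4, 6, 7];  Q = [1, 2, 3, 4, 5]
  Insert 1 (step 6): P = [1, 3, 4, 6, 7] / [2];  Q = [1, 2, 3, 4, 5] / [6]
  Insert 5 (step 7): P = [1, 3, 4, 5, 7] / [2, 6];  Q = [1, 2, 3, 4, 5] / [6, 7]
Final shape: (5, 2).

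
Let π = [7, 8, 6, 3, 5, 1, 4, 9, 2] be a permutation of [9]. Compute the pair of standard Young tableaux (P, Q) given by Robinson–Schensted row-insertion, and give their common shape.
P = [1, 2, 9] / [3, 4] / [5, 8] / [6] / [7];  Q = [1, 2, 8] / [3, 5] / [4, 7] / [6] / [9];  common shape = (3, 2, 2, 1, 1)

Row-insert the values π_1, π_2, … into P one at a time, bumping the leftmost entry strictly greater than the inserted value down to the next row. The recording tableau Q records, in position (i, j), the step at which that cell was added to P.
  Insert 7 (step 1): P = [7];  Q = [1]
  Insert 8 (step 2): P = [7, 8];  Q = [1, 2]
  Insert 6 (step 3): P = [6, 8] / [7];  Q = [1, 2] / [3]
  Insert 3 (step 4): P = [3, 8] / [6] / [7];  Q = [1, 2] / [3] / [4]
  Insert 5 (step 5): P = [3, 5] / [6, 8] / [7];  Q = [1, 2] / [3, 5] / [4]
  Insert 1 (step 6): P = [1, 5] / [3, 8] / [6] / [7];  Q = [1, 2] / [3, 5] / [4] / [6]
  Insert 4 (step 7): P = [1, 4] / [3, 5] / [6, 8] / [7];  Q = [1, 2] / [3, 5] / [4, 7] / [6]
  Insert 9 (step 8): P = [1, 4, 9] / [3, 5] / [6, 8] / [7];  Q = [1, 2, 8] / [3, 5] / [4, 7] / [6]
  Insert 2 (step 9): P = [1, 2, 9] / [3, 4] / [5, 8] / [6] / [7];  Q = [1, 2, 8] / [3, 5] / [4, 7] / [6] / [9]
Final shape: (3, 2, 2, 1, 1).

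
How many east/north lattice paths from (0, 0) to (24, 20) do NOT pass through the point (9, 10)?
Number of paths = 1459077838790

Total paths from (0, 0) to (24, 20): C(44, 24) = 1761039350070. Paths through (9, 10): (paths (0, 0) → (9, 10)) × (paths (9, 10) → (24, 20)) = C(19, 9) · C(25, 15) = 92378 · 3268760 = 301961511280. Avoidance count = 1761039350070 − 301961511280 = 1459077838790.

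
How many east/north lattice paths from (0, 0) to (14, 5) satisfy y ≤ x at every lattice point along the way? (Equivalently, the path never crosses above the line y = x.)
Number of paths = 7752

By the reflection principle (André's argument), the number of monotone paths to (14, 5) with n ≤ m that never go above y = x is C(19, 14) − C(19, 15) = 11628 − 3876 = 7752.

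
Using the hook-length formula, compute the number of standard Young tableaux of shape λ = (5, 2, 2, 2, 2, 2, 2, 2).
# SYT of shape (5, 2, 2, 2, 2, 2, 2, 2) = 755820

Hook-length formula: f^λ = n! / Π hook(c), product over all cells c of the Young diagram. For λ = (5, 2, 2, 2, 2, 2, 2, 2), n = 19 boxes. Hook lengths by row (left-to-right, top-to-bottom): [12, 11, 3, 2, 1]; [8, 7]; [7, 6]; [6, 5]; [5, 4]; [4, 3]; [3, 2]; [2, 1]. Product of hooks = 160944537600. So f^λ = 19! / 160944537600 = 121645100408832000 / 160944537600 = 755820.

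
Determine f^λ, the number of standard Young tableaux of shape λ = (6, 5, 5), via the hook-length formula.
# SYT of shape (6, 5, 5) = 36036

Hook-length formula: f^λ = n! / Π hook(c), product over all cells c of the Young diagram. For λ = (6, 5, 5), n = 16 boxes. Hook lengths by row (left-to-right, top-to-bottom): [8, 7, 6, 5, 4, 1]; [6, 5, 4, 3, 2]; [5, 4, 3, 2, 1]. Product of hooks = 580608000. So f^λ = 16! / 580608000 = 20922789888000 / 580608000 = 36036.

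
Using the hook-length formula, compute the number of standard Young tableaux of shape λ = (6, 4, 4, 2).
# SYT of shape (6, 4, 4, 2) = 336336

Hook-length formula: f^λ = n! / Π hook(c), product over all cells c of the Young diagram. For λ = (6, 4, 4, 2), n = 16 boxes. Hook lengths by row (left-to-right, top-to-bottom): [9, 8, 6, 5, 2, 1]; [6, 5, 3, 2]; [5, 4, 2, 1]; [2, 1]. Product of hooks = 62208000. So f^λ = 16! / 62208000 = 20922789888000 / 62208000 = 336336.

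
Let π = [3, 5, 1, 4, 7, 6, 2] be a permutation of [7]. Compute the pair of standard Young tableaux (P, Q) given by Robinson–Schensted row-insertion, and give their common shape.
P = [1, 2, 6] / [3, 4, 7] / [5];  Q = [1, 2, 5] / [3, 4, 6] / [7];  common shape = (3, 3, 1)

Row-insert the values π_1, π_2, … into P one at a time, bumping the leftmost entry strictly greater than the inserted value down to the next row. The recording tableau Q records, in position (i, j), the step at which that cell was added to P.
  Insert 3 (step 1): P = [3];  Q = [1]
  Insert 5 (step 2): P = [3, 5];  Q = [1, 2]
  Insert 1 (step 3): P = [1, 5] / [3];  Q = [1, 2] / [3]
  Insert 4 (step 4): P = [1, 4] / [3, 5];  Q = [1, 2] / [3, 4]
  Insert 7 (step 5): P = [1, 4, 7] / [3, 5];  Q = [1, 2, 5] / [3, 4]
  Insert 6 (step 6): P = [1, 4, 6] / [3, 5, 7];  Q = [1, 2, 5] / [3, 4, 6]
  Insert 2 (step 7): P = [1, 2, 6] / [3, 4, 7] / [5];  Q = [1, 2, 5] / [3, 4, 6] / [7]
Final shape: (3, 3, 1).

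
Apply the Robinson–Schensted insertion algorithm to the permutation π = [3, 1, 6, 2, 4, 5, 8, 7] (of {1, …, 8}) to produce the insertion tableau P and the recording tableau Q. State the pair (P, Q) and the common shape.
P = [1, 2, 4, 5, 7] / [3, 6, 8];  Q = [1, 3, 5, 6, 7] / [2, 4, 8];  common shape = (5, 3)

Row-insert the values π_1, π_2, … into P one at a time, bumping the leftmost entry strictly greater than the inserted value down to the next row. The recording tableau Q records, in position (i, j), the step at which that cell was added to P.
  Insert 3 (step 1): P = [3];  Q = [1]
  Insert 1 (step 2): P = [1] / [3];  Q = [1] / [2]
  Insert 6 (step 3): P = [1, 6] / [3];  Q = [1, 3] / [2]
  Insert 2 (step 4): P = [1, 2] / [3, 6];  Q = [1, 3] / [2, 4]
  Insert 4 (step 5): P = [1, 2, 4] / [3, 6];  Q = [1, 3, 5] / [2, 4]
  Insert 5 (step 6): P = [1, 2, 4, 5] / [3, 6];  Q = [1, 3, 5, 6] / [2, 4]
  Insert 8 (step 7): P = [1, 2, 4, 5, 8] / [3, 6];  Q = [1, 3, 5, 6, 7] / [2, 4]
  Insert 7 (step 8): P = [1, 2, 4, 5, 7] / [3, 6, 8];  Q = [1, 3, 5, 6, 7] / [2, 4, 8]
Final shape: (5, 3).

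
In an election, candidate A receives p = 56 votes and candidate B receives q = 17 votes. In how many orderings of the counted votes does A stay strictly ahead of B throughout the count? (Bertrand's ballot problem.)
Strict-lead orderings = 9443287992025836

Total orderings of the 73 votes with 56 for A: C(73, 56) = 17675898036356052. By the Bertrand ballot formula (Cycle Lemma / reflection principle), the number of orderings in which A is strictly ahead of B throughout is (p − q)/(p + q) · C(p + q, p) = (56 − 17)/(56 + 17) · 17675898036356052 = 9443287992025836.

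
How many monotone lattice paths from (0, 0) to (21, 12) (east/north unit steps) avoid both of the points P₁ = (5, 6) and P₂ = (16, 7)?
Number of paths = 259963638

Inclusion–exclusion. Total paths: C(33, 21) = 354817320. Through P₁: C(11, 5)·C(22, 16) = 34471206. Through P₂: C(23, 16)·C(10, 5) = 61779564. Since P₁ is strictly southwest of P₂, a monotone path through both must visit P₁ then P₂; paths through both = C(11, 5)·C(12, 11)·C(10, 5) = 1397088. Avoid both = 354817320 − 34471206 − 61779564 + 1397088 = 259963638.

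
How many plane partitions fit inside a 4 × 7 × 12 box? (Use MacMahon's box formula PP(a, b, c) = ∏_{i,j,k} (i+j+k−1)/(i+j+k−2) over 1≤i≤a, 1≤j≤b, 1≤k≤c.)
PP(4, 7, 12) = 2241344526426720

Evaluate the triple product over i = 1..4, j = 1..7, k = 1..12. The factors are (2/1) · (3/2) · (4/3) · (5/4) · (6/5) · (7/6) · (8/7) · (9/8) · … (336 factors total). The numerators and denominators telescope so the product is an integer; carrying out the multiplication exactly gives PP(4, 7, 12) = 2241344526426720.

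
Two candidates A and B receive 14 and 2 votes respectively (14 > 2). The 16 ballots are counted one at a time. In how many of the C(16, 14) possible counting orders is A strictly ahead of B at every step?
Strict-lead orderings = 90

Total orderings of the 16 votes with 14 for A: C(16, 14) = 120. By the Bertrand ballot formula (Cycle Lemma / reflection principle), the number of orderings in which A is strictly ahead of B throughout is (p − q)/(p + q) · C(p + q, p) = (14 − 2)/(14 + 2) · 120 = 90.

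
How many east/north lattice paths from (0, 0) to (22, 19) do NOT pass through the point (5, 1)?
Number of paths = 217437264300

Total paths from (0, 0) to (22, 19): C(41, 22) = 244662670200. Paths through (5, 1): (paths (0, 0) → (5, 1)) × (paths (5, 1) → (22, 19)) = C(6, 5) · C(35, 17) = 6 · 4537567650 = 27225405900. Avoidance count = 244662670200 − 27225405900 = 217437264300.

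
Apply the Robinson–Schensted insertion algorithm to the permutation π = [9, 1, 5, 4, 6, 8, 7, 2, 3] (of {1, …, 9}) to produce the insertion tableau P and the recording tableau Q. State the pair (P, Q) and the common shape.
P = [1, 2, 3, 7] / [4, 6] / [5, 8] / [9];  Q = [1, 3, 5, 6] / [2, 7] / [4, 9] / [8];  common shape = (4, 2, 2, 1)

Row-insert the values π_1, π_2, … into P one at a time, bumping the leftmost entry strictly greater than the inserted value down to the next row. The recording tableau Q records, in position (i, j), the step at which that cell was added to P.
  Insert 9 (step 1): P = [9];  Q = [1]
  Insert 1 (step 2): P = [1] / [9];  Q = [1] / [2]
  Insert 5 (step 3): P = [1, 5] / [9];  Q = [1, 3] / [2]
  Insert 4 (step 4): P = [1, 4] / [5] / [9];  Q = [1, 3] / [2] / [4]
  Insert 6 (step 5): P = [1, 4, 6] / [5] / [9];  Q = [1, 3, 5] / [2] / [4]
  Insert 8 (step 6): P = [1, 4, 6, 8] / [5] / [9];  Q = [1, 3, 5, 6] / [2] / [4]
  Insert 7 (step 7): P = [1, 4, 6, 7] / [5, 8] / [9];  Q = [1, 3, 5, 6] / [2, 7] / [4]
  Insert 2 (step 8): P = [1, 2, 6, 7] / [4, 8] / [5] / [9];  Q = [1, 3, 5, 6] / [2, 7] / [4] / [8]
  Insert 3 (step 9): P = [1, 2, 3, 7] / [4, 6] / [5, 8] / [9];  Q = [1, 3, 5, 6] / [2, 7] / [4, 9] / [8]
Final shape: (4, 2, 2, 1).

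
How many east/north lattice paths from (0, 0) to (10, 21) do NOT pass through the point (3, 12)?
Number of paths = 39146965

Total paths from (0, 0) to (10, 21): C(31, 10) = 44352165. Paths through (3, 12): (paths (0, 0) → (3, 12)) × (paths (3, 12) → (10, 21)) = C(15, 3) · C(16, 7) = 455 · 11440 = 5205200. Avoidance count = 44352165 − 5205200 = 39146965.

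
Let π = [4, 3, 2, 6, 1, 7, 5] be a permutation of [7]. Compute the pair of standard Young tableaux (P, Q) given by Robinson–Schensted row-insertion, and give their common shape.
P = [1, 5, 7] / [2, 6] / [3] / [4];  Q = [1, 4, 6] / [2, 7] / [3] / [5];  common shape = (3, 2, 1, 1)

Row-insert the values π_1, π_2, … into P one at a time, bumping the leftmost entry strictly greater than the inserted value down to the next row. The recording tableau Q records, in position (i, j), the step at which that cell was added to P.
  Insert 4 (step 1): P = [4];  Q = [1]
  Insert 3 (step 2): P = [3] / [4];  Q = [1] / [2]
  Insert 2 (step 3): P = [2] / [3] / [4];  Q = [1] / [2] / [3]
  Insert 6 (step 4): P = [2, 6] / [3] / [4];  Q = [1, 4] / [2] / [3]
  Insert 1 (step 5): P = [1, 6] / [2] / [3] / [4];  Q = [1, 4] / [2] / [3] / [5]
  Insert 7 (step 6): P = [1, 6, 7] / [2] / [3] / [4];  Q = [1, 4, 6] / [2] / [3] / [5]
  Insert 5 (step 7): P = [1, 5, 7] / [2, 6] / [3] / [4];  Q = [1, 4, 6] / [2, 7] / [3] / [5]
Final shape: (3, 2, 1, 1).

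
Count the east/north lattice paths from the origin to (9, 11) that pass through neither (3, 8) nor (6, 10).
Number of paths = 128668

Inclusion–exclusion. Total paths: C(20, 9) = 167960. Through P₁: C(11, 3)·C(9, 6) = 13860. Through P₂: C(16, 6)·C(4, 3) = 32032. Since P₁ is strictly southwest of P₂, a monotone path through both must visit P₁ then P₂; paths through both = C(11, 3)·C(5, 3)·C(4, 3) = 6600. Avoid both = 167960 − 13860 − 32032 + 6600 = 128668.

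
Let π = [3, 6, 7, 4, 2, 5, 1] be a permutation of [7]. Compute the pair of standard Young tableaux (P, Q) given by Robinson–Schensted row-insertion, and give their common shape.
P = [1, 4, 5] / [2, 7] / [3] / [6];  Q = [1, 2, 3] / [4, 6] / [5] / [7];  common shape = (3, 2, 1, 1)

Row-insert the values π_1, π_2, … into P one at a time, bumping the leftmost entry strictly greater than the inserted value down to the next row. The recording tableau Q records, in position (i, j), the step at which that cell was added to P.
  Insert 3 (step 1): P = [3];  Q = [1]
  Insert 6 (step 2): P = [3, 6];  Q = [1, 2]
  Insert 7 (step 3): P = [3, 6, 7];  Q = [1, 2, 3]
  Insert 4 (step 4): P = [3, 4, 7] / [6];  Q = [1, 2, 3] / [4]
  Insert 2 (step 5): P = [2, 4, 7] / [3] / [6];  Q = [1, 2, 3] / [4] / [5]
  Insert 5 (step 6): P = [2, 4, 5] / [3, 7] / [6];  Q = [1, 2, 3] / [4, 6] / [5]
  Insert 1 (step 7): P = [1, 4, 5] / [2, 7] / [3] / [6];  Q = [1, 2, 3] / [4, 6] / [5] / [7]
Final shape: (3, 2, 1, 1).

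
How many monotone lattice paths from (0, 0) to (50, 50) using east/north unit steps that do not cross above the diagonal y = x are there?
C_50 = 1978261657756160653623774456

These NE paths below the diagonal are counted by the Catalan number C_n = (1/(n + 1)) · C(2n, n). For n = 50: C_50 = (1/51) · C(100, 50) = 100891344545564193334812497256/51 = 1978261657756160653623774456.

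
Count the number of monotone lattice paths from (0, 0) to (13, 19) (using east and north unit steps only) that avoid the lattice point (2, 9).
Number of paths = 327974220

Total paths from (0, 0) to (13, 19): C(32, 13) = 347373600. Paths through (2, 9): (paths (0, 0) → (2, 9)) × (paths (2, 9) → (13, 19)) = C(11, 2) · C(21, 11) = 55 · 352716 = 19399380. Avoidance count = 347373600 − 19399380 = 327974220.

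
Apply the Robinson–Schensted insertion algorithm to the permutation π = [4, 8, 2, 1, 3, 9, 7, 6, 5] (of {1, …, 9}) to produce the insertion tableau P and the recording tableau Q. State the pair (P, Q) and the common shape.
P = [1, 3, 5] / [2, 6, 9] / [4, 7] / [8];  Q = [1, 2, 6] / [3, 5, 7] / [4, 8] / [9];  common shape = (3, 3, 2, 1)

Row-insert the values π_1, π_2, … into P one at a time, bumping the leftmost entry strictly greater than the inserted value down to the next row. The recording tableau Q records, in position (i, j), the step at which that cell was added to P.
  Insert 4 (step 1): P = [4];  Q = [1]
  Insert 8 (step 2): P = [4, 8];  Q = [1, 2]
  Insert 2 (step 3): P = [2, 8] / [4];  Q = [1, 2] / [3]
  Insert 1 (step 4): P = [1, 8] / [2] / [4];  Q = [1, 2] / [3] / [4]
  Insert 3 (step 5): P = [1, 3] / [2, 8] / [4];  Q = [1, 2] / [3, 5] / [4]
  Insert 9 (step 6): P = [1, 3, 9] / [2, 8] / [4];  Q = [1, 2, 6] / [3, 5] / [4]
  Insert 7 (step 7): P = [1, 3, 7] / [2, 8, 9] / [4];  Q = [1, 2, 6] / [3, 5, 7] / [4]
  Insert 6 (step 8): P = [1, 3, 6] / [2, 7, 9] / [4, 8];  Q = [1, 2, 6] / [3, 5, 7] / [4, 8]
  Insert 5 (step 9): P = [1, 3, 5] / [2, 6, 9] / [4, 7] / [8];  Q = [1, 2, 6] / [3, 5, 7] / [4, 8] / [9]
Final shape: (3, 3, 2, 1).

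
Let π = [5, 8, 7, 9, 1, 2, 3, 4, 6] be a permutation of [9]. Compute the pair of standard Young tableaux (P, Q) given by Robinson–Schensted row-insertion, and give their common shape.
P = [1, 2, 3, 4, 6] / [5, 7, 9] / [8];  Q = [1, 2, 4, 8, 9] / [3, 6, 7] / [5];  common shape = (5, 3, 1)

Row-insert the values π_1, π_2, … into P one at a time, bumping the leftmost entry strictly greater than the inserted value down to the next row. The recording tableau Q records, in position (i, j), the step at which that cell was added to P.
  Insert 5 (step 1): P = [5];  Q = [1]
  Insert 8 (step 2): P = [5, 8];  Q = [1, 2]
  Insert 7 (step 3): P = [5, 7] / [8];  Q = [1, 2] / [3]
  Insert 9 (step 4): P = [5, 7, 9] / [8];  Q = [1, 2, 4] / [3]
  Insert 1 (step 5): P = [1, 7, 9] / [5] / [8];  Q = [1, 2, 4] / [3] / [5]
  Insert 2 (step 6): P = [1, 2, 9] / [5, 7] / [8];  Q = [1, 2, 4] / [3, 6] / [5]
  Insert 3 (step 7): P = [1, 2, 3] / [5, 7, 9] / [8];  Q = [1, 2, 4] / [3, 6, 7] / [5]
  Insert 4 (step 8): P = [1, 2, 3, 4] / [5, 7, 9] / [8];  Q = [1, 2, 4, 8] / [3, 6, 7] / [5]
  Insert 6 (step 9): P = [1, 2, 3, 4, 6] / [5, 7, 9] / [8];  Q = [1, 2, 4, 8, 9] / [3, 6, 7] / [5]
Final shape: (5, 3, 1).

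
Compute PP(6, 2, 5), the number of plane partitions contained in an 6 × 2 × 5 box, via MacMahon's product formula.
PP(6, 2, 5) = 60984

Evaluate the triple product over i = 1..6, j = 1..2, k = 1..5. The factors are (2/1) · (3/2) · (4/3) · (5/4) · (6/5) · (3/2) · (4/3) · (5/4) · … (60 factors total). The numerators and denominators telescope so the product is an integer; carrying out the multiplication exactly gives PP(6, 2, 5) = 60984.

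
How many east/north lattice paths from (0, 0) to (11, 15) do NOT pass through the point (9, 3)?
Number of paths = 7706140

Total paths from (0, 0) to (11, 15): C(26, 11) = 7726160. Paths through (9, 3): (paths (0, 0) → (9, 3)) × (paths (9, 3) → (11, 15)) = C(12, 9) · C(14, 2) = 220 · 91 = 20020. Avoidance count = 7726160 − 20020 = 7706140.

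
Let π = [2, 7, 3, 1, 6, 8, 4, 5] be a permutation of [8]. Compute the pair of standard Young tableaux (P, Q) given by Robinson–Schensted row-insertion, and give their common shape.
P = [1, 3, 4, 5] / [2, 6, 8] / [7];  Q = [1, 2, 5, 6] / [3, 7, 8] / [4];  common shape = (4, 3, 1)

Row-insert the values π_1, π_2, … into P one at a time, bumping the leftmost entry strictly greater than the inserted value down to the next row. The recording tableau Q records, in position (i, j), the step at which that cell was added to P.
  Insert 2 (step 1): P = [2];  Q = [1]
  Insert 7 (step 2): P = [2, 7];  Q = [1, 2]
  Insert 3 (step 3): P = [2, 3] / [7];  Q = [1, 2] / [3]
  Insert 1 (step 4): P = [1, 3] / [2] / [7];  Q = [1, 2] / [3] / [4]
  Insert 6 (step 5): P = [1, 3, 6] / [2] / [7];  Q = [1, 2, 5] / [3] / [4]
  Insert 8 (step 6): P = [1, 3, 6, 8] / [2] / [7];  Q = [1, 2, 5, 6] / [3] / [4]
  Insert 4 (step 7): P = [1, 3, 4, 8] / [2, 6] / [7];  Q = [1, 2, 5, 6] / [3, 7] / [4]
  Insert 5 (step 8): P = [1, 3, 4, 5] / [2, 6, 8] / [7];  Q = [1, 2, 5, 6] / [3, 7, 8] / [4]
Final shape: (4, 3, 1).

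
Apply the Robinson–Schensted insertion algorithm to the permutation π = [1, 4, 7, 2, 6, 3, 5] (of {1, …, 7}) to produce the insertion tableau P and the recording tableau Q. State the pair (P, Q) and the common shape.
P = [1, 2, 3, 5] / [4, 6] / [7];  Q = [1, 2, 3, 7] / [4, 5] / [6];  common shape = (4, 2, 1)

Row-insert the values π_1, π_2, … into P one at a time, bumping the leftmost entry strictly greater than the inserted value down to the next row. The recording tableau Q records, in position (i, j), the step at which that cell was added to P.
  Insert 1 (step 1): P = [1];  Q = [1]
  Insert 4 (step 2): P = [1, 4];  Q = [1, 2]
  Insert 7 (step 3): P = [1, 4, 7];  Q = [1, 2, 3]
  Insert 2 (step 4): P = [1, 2, 7] / [4];  Q = [1, 2, 3] / [4]
  Insert 6 (step 5): P = [1, 2, 6] / [4, 7];  Q = [1, 2, 3] / [4, 5]
  Insert 3 (step 6): P = [1, 2, 3] / [4, 6] / [7];  Q = [1, 2, 3] / [4, 5] / [6]
  Insert 5 (step 7): P = [1, 2, 3, 5] / [4, 6] / [7];  Q = [1, 2, 3, 7] / [4, 5] / [6]
Final shape: (4, 2, 1).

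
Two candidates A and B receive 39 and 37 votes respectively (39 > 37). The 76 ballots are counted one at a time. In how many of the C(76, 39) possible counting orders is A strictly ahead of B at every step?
Strict-lead orderings = 176733862787006701400

Total orderings of the 76 votes with 39 for A: C(76, 39) = 6715886785906254653200. By the Bertrand ballot formula (Cycle Lemma / reflection principle), the number of orderings in which A is strictly ahead of B throughout is (p − q)/(p + q) · C(p + q, p) = (39 − 37)/(39 + 37) · 6715886785906254653200 = 176733862787006701400.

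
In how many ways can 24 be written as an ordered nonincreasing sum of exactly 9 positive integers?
p(24, 9 parts) = 157

Partitions of n into exactly k parts are in bijection with partitions of n − k into at most k parts (subtract 1 from each part). So p(24, exactly 9) = p(15, parts ≤ 9). Computing via the recurrence p(m, j) = p(m, j−1) + p(m−j, j) gives 157.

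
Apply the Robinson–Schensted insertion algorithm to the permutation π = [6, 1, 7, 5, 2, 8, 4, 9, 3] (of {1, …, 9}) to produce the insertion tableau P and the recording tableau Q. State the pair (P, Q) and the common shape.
P = [1, 2, 3, 9] / [4, 7, 8] / [5] / [6];  Q = [1, 3, 6, 8] / [2, 4, 7] / [5] / [9];  common shape = (4, 3, 1, 1)

Row-insert the values π_1, π_2, … into P one at a time, bumping the leftmost entry strictly greater than the inserted value down to the next row. The recording tableau Q records, in position (i, j), the step at which that cell was added to P.
  Insert 6 (step 1): P = [6];  Q = [1]
  Insert 1 (step 2): P = [1] / [6];  Q = [1] / [2]
  Insert 7 (step 3): P = [1, 7] / [6];  Q = [1, 3] / [2]
  Insert 5 (step 4): P = [1, 5] / [6, 7];  Q = [1, 3] / [2, 4]
  Insert 2 (step 5): P = [1, 2] / [5, 7] / [6];  Q = [1, 3] / [2, 4] / [5]
  Insert 8 (step 6): P = [1, 2, 8] / [5, 7] / [6];  Q = [1, 3, 6] / [2, 4] / [5]
  Insert 4 (step 7): P = [1, 2, 4] / [5, 7, 8] / [6];  Q = [1, 3, 6] / [2, 4, 7] / [5]
  Insert 9 (step 8): P = [1, 2, 4, 9] / [5, 7, 8] / [6];  Q = [1, 3, 6, 8] / [2, 4, 7] / [5]
  Insert 3 (step 9): P = [1, 2, 3, 9] / [4, 7, 8] / [5] / [6];  Q = [1, 3, 6, 8] / [2, 4, 7] / [5] / [9]
Final shape: (4, 3, 1, 1).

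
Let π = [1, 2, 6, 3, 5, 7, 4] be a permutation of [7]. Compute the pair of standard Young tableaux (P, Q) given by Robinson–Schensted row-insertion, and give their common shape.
P = [1, 2, 3, 4, 7] / [5] / [6];  Q = [1, 2, 3, 5, 6] / [4] / [7];  common shape = (5, 1, 1)

Row-insert the values π_1, π_2, … into P one at a time, bumping the leftmost entry strictly greater than the inserted value down to the next row. The recording tableau Q records, in position (i, j), the step at which that cell was added to P.
  Insert 1 (step 1): P = [1];  Q = [1]
  Insert 2 (step 2): P = [1, 2];  Q = [1, 2]
  Insert 6 (step 3): P = [1, 2, 6];  Q = [1, 2, 3]
  Insert 3 (step 4): P = [1, 2, 3] / [6];  Q = [1, 2, 3] / [4]
  Insert 5 (step 5): P = [1, 2, 3, 5] / [6];  Q = [1, 2, 3, 5] / [4]
  Insert 7 (step 6): P = [1, 2, 3, 5, 7] / [6];  Q = [1, 2, 3, 5, 6] / [4]
  Insert 4 (step 7): P = [1, 2, 3, 4, 7] / [5] / [6];  Q = [1, 2, 3, 5, 6] / [4] / [7]
Final shape: (5, 1, 1).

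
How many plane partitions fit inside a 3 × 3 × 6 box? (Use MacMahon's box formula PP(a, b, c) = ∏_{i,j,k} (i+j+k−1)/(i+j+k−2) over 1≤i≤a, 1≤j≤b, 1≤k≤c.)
PP(3, 3, 6) = 41580

Evaluate the triple product over i = 1..3, j = 1..3, k = 1..6. The factors are (2/1) · (3/2) · (4/3) · (5/4) · (6/5) · (7/6) · (3/2) · (4/3) · … (54 factors total). The numerators and denominators telescope so the product is an integer; carrying out the multiplication exactly gives PP(3, 3, 6) = 41580.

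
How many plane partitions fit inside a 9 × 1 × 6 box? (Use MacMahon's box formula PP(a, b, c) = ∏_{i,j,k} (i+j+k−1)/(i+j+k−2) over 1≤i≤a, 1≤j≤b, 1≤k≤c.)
PP(9, 1, 6) = 5005

Evaluate the triple product over i = 1..9, j = 1..1, k = 1..6. The factors are (2/1) · (3/2) · (4/3) · (5/4) · (6/5) · (7/6) · (3/2) · (4/3) · … (54 factors total). The numerators and denominators telescope so the product is an integer; carrying out the multiplication exactly gives PP(9, 1, 6) = 5005.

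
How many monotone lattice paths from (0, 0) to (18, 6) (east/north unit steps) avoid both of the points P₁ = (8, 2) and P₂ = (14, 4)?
Number of paths = 62551

Inclusion–exclusion. Total paths: C(24, 18) = 134596. Through P₁: C(10, 8)·C(14, 10) = 45045. Through P₂: C(18, 14)·C(6, 4) = 45900. Since P₁ is strictly southwest of P₂, a monotone path through both must visit P₁ then P₂; paths through both = C(10, 8)·C(8, 6)·C(6, 4) = 18900. Avoid both = 134596 − 45045 − 45900 + 18900 = 62551.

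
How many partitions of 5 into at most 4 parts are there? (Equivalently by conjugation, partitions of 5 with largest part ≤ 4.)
p(5, parts ≤ 4) = 6

Partitions of 5 with all parts ≤ 4: 4+1, 3+2, 3+1+1, 2+2+1, 2+1+1+1, 1+1+1+1+1. Count = 6.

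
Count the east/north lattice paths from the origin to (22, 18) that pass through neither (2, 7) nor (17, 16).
Number of paths = 86817666174

Inclusion–exclusion. Total paths: C(40, 22) = 113380261800. Through P₁: C(9, 2)·C(31, 20) = 3048203340. Through P₂: C(33, 17)·C(7, 5) = 24502865310. Since P₁ is strictly southwest of P₂, a monotone path through both must visit P₁ then P₂; paths through both = C(9, 2)·C(24, 15)·C(7, 5) = 988473024. Avoid both = 113380261800 − 3048203340 − 24502865310 + 988473024 = 86817666174.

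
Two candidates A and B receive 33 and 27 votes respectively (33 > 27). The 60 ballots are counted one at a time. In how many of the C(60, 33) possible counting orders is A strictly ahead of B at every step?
Strict-lead orderings = 8800480226417474

Total orderings of the 60 votes with 33 for A: C(60, 33) = 88004802264174740. By the Bertrand ballot formula (Cycle Lemma / reflection principle), the number of orderings in which A is strictly ahead of B throughout is (p − q)/(p + q) · C(p + q, p) = (33 − 27)/(33 + 27) · 88004802264174740 = 8800480226417474.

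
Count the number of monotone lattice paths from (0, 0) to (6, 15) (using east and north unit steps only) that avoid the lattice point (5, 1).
Number of paths = 54174

Total paths from (0, 0) to (6, 15): C(21, 6) = 54264. Paths through (5, 1): (paths (0, 0) → (5, 1)) × (paths (5, 1) → (6, 15)) = C(6, 5) · C(15, 1) = 6 · 15 = 90. Avoidance count = 54264 − 90 = 54174.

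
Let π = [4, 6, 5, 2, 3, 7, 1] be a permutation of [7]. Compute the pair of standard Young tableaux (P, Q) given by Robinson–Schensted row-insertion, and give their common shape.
P = [1, 3, 7] / [2, 5] / [4] / [6];  Q = [1, 2, 6] / [3, 5] / [4] / [7];  common shape = (3, 2, 1, 1)

Row-insert the values π_1, π_2, … into P one at a time, bumping the leftmost entry strictly greater than the inserted value down to the next row. The recording tableau Q records, in position (i, j), the step at which that cell was added to P.
  Insert 4 (step 1): P = [4];  Q = [1]
  Insert 6 (step 2): P = [4, 6];  Q = [1, 2]
  Insert 5 (step 3): P = [4, 5] / [6];  Q = [1, 2] / [3]
  Insert 2 (step 4): P = [2, 5] / [4] / [6];  Q = [1, 2] / [3] / [4]
  Insert 3 (step 5): P = [2, 3] / [4, 5] / [6];  Q = [1, 2] / [3, 5] / [4]
  Insert 7 (step 6): P = [2, 3, 7] / [4, 5] / [6];  Q = [1, 2, 6] / [3, 5] / [4]
  Insert 1 (step 7): P = [1, 3, 7] / [2, 5] / [4] / [6];  Q = [1, 2, 6] / [3, 5] / [4] / [7]
Final shape: (3, 2, 1, 1).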